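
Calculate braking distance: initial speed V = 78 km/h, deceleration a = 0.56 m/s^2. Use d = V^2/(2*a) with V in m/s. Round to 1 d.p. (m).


Convert speed: V = 78 / 3.6 = 21.6667 m/s
V^2 = 469.4444
d = 469.4444 / (2 * 0.56)
d = 469.4444 / 1.12
d = 419.1 m

419.1


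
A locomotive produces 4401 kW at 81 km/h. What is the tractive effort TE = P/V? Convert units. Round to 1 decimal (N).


Convert: P = 4401 kW = 4401000 W
V = 81 / 3.6 = 22.5 m/s
TE = 4401000 / 22.5
TE = 195600.0 N

195600.0


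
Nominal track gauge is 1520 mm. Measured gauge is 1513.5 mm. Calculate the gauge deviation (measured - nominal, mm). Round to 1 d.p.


Deviation = measured - nominal
Deviation = 1513.5 - 1520
Deviation = -6.5 mm

-6.5


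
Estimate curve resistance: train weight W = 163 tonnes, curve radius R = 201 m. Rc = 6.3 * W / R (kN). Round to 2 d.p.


Rc = 6.3 * W / R
Rc = 6.3 * 163 / 201
Rc = 1026.9 / 201
Rc = 5.11 kN

5.11


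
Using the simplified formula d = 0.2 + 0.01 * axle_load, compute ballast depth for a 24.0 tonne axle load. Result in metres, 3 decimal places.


d = 0.2 + 0.01 * 24.0
d = 0.2 + 0.24
d = 0.440 m

0.440


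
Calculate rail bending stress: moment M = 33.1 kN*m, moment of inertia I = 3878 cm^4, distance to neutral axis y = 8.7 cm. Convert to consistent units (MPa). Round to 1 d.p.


Convert units:
M = 33.1 kN*m = 33100000 N*mm
y = 8.7 cm = 87 mm
I = 3878 cm^4 = 38780000 mm^4
sigma = 33100000 * 87 / 38780000
sigma = 74.3 MPa

74.3


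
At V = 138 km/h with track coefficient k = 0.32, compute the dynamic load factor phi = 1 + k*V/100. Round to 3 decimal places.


phi = 1 + k * V / 100
phi = 1 + 0.32 * 138 / 100
phi = 1 + 0.4416
phi = 1.442

1.442


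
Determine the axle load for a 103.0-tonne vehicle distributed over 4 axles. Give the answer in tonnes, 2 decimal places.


Load per axle = total weight / number of axles
Load = 103.0 / 4
Load = 25.75 tonnes

25.75


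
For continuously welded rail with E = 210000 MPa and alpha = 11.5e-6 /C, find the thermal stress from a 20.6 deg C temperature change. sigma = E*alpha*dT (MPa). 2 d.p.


sigma = E * alpha * dT
sigma = 210000 * 11.5e-6 * 20.6
sigma = 2.415 * 20.6
sigma = 49.75 MPa

49.75


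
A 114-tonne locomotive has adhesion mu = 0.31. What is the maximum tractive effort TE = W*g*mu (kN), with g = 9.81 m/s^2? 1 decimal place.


TE_max = W * g * mu
TE_max = 114 * 9.81 * 0.31
TE_max = 1118.34 * 0.31
TE_max = 346.7 kN

346.7


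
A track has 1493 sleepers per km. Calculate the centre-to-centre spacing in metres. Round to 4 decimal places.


Spacing = 1000 m / number of sleepers
Spacing = 1000 / 1493
Spacing = 0.6698 m

0.6698


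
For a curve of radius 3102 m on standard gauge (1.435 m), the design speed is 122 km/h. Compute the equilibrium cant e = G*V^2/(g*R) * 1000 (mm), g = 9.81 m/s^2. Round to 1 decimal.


Convert speed: V = 122 / 3.6 = 33.8889 m/s
Apply formula: e = 1.435 * 33.8889^2 / (9.81 * 3102)
e = 1.435 * 1148.4568 / 30430.62
e = 0.054157 m = 54.2 mm

54.2


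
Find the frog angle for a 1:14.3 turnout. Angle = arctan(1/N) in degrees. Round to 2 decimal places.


1/N = 1/14.3 = 0.06993
angle = arctan(0.06993) = 0.069816 rad
angle = 0.069816 * 180/pi = 4.00 degrees

4.00


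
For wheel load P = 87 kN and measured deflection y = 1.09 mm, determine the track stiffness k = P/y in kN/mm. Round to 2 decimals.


Track stiffness k = P / y
k = 87 / 1.09
k = 79.82 kN/mm

79.82


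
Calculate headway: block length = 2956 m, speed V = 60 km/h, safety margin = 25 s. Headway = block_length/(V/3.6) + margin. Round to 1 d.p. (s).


V = 60 / 3.6 = 16.6667 m/s
Block traversal time = 2956 / 16.6667 = 177.36 s
Headway = 177.36 + 25
Headway = 202.4 s

202.4


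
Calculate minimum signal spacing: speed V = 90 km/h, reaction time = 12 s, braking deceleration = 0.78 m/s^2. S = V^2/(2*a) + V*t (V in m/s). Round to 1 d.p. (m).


V = 90 / 3.6 = 25.0 m/s
Braking distance = 25.0^2 / (2*0.78) = 400.641 m
Sighting distance = 25.0 * 12 = 300.0 m
S = 400.641 + 300.0 = 700.6 m

700.6


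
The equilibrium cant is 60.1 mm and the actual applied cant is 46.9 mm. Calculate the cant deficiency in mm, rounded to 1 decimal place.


Cant deficiency = equilibrium cant - actual cant
CD = 60.1 - 46.9
CD = 13.2 mm

13.2


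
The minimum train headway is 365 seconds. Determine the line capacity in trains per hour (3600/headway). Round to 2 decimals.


Capacity = 3600 / headway
Capacity = 3600 / 365
Capacity = 9.86 trains/hour

9.86


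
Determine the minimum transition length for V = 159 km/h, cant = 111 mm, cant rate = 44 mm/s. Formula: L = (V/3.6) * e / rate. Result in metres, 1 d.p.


Convert speed: V = 159 / 3.6 = 44.1667 m/s
L = 44.1667 * 111 / 44
L = 4902.5 / 44
L = 111.4 m

111.4


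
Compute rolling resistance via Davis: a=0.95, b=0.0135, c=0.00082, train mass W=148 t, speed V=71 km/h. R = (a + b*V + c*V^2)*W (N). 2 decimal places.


b*V = 0.0135 * 71 = 0.9585
c*V^2 = 0.00082 * 5041 = 4.13362
R_per_t = 0.95 + 0.9585 + 4.13362 = 6.04212 N/t
R_total = 6.04212 * 148 = 894.23 N

894.23


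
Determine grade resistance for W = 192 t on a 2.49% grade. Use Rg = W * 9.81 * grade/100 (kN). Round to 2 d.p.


Rg = W * 9.81 * grade / 100
Rg = 192 * 9.81 * 2.49 / 100
Rg = 1883.52 * 0.0249
Rg = 46.90 kN

46.90


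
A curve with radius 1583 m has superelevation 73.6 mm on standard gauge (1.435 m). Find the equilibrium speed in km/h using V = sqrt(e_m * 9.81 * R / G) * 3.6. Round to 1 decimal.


Convert cant: e = 73.6 mm = 0.0736 m
V_ms = sqrt(0.0736 * 9.81 * 1583 / 1.435)
V_ms = sqrt(796.481762) = 28.222 m/s
V = 28.222 * 3.6 = 101.6 km/h

101.6


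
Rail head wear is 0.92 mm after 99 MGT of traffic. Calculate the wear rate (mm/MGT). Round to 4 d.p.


Wear rate = total wear / cumulative tonnage
Rate = 0.92 / 99
Rate = 0.0093 mm/MGT

0.0093


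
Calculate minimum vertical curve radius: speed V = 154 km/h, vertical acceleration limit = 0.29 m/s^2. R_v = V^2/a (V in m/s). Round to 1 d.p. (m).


Convert speed: V = 154 / 3.6 = 42.7778 m/s
V^2 = 1829.9383 m^2/s^2
R_v = 1829.9383 / 0.29
R_v = 6310.1 m

6310.1


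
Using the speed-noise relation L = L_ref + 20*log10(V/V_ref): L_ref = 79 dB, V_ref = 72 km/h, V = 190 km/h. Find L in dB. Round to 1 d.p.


V/V_ref = 190 / 72 = 2.638889
log10(2.638889) = 0.421421
20 * 0.421421 = 8.4284
L = 79 + 8.4284 = 87.4 dB

87.4


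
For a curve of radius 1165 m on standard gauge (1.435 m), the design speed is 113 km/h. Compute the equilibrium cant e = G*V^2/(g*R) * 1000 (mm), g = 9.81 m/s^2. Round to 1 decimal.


Convert speed: V = 113 / 3.6 = 31.3889 m/s
Apply formula: e = 1.435 * 31.3889^2 / (9.81 * 1165)
e = 1.435 * 985.2623 / 11428.65
e = 0.123711 m = 123.7 mm

123.7


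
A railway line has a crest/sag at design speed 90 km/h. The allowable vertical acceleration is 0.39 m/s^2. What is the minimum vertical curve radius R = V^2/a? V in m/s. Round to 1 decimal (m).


Convert speed: V = 90 / 3.6 = 25.0 m/s
V^2 = 625.0 m^2/s^2
R_v = 625.0 / 0.39
R_v = 1602.6 m

1602.6


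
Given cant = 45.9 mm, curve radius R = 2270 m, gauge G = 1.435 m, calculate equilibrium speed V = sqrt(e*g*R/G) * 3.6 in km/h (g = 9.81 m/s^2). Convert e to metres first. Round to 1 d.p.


Convert cant: e = 45.9 mm = 0.0459 m
V_ms = sqrt(0.0459 * 9.81 * 2270 / 1.435)
V_ms = sqrt(712.288035) = 26.6887 m/s
V = 26.6887 * 3.6 = 96.1 km/h

96.1


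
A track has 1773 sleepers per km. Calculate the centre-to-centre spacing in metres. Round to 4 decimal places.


Spacing = 1000 m / number of sleepers
Spacing = 1000 / 1773
Spacing = 0.5640 m

0.5640


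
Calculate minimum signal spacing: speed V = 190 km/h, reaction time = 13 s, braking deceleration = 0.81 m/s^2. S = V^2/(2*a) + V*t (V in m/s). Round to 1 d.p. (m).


V = 190 / 3.6 = 52.7778 m/s
Braking distance = 52.7778^2 / (2*0.81) = 1719.4406 m
Sighting distance = 52.7778 * 13 = 686.1111 m
S = 1719.4406 + 686.1111 = 2405.6 m

2405.6


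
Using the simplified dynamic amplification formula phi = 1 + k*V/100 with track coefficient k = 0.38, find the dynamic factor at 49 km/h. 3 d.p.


phi = 1 + k * V / 100
phi = 1 + 0.38 * 49 / 100
phi = 1 + 0.1862
phi = 1.186

1.186


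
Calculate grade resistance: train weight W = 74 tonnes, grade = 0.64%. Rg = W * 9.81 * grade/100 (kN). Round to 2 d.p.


Rg = W * 9.81 * grade / 100
Rg = 74 * 9.81 * 0.64 / 100
Rg = 725.94 * 0.0064
Rg = 4.65 kN

4.65


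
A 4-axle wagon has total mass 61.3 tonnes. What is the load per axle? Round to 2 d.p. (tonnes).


Load per axle = total weight / number of axles
Load = 61.3 / 4
Load = 15.33 tonnes

15.33


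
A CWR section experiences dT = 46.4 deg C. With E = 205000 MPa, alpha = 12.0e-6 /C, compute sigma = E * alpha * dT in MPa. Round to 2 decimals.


sigma = E * alpha * dT
sigma = 205000 * 12.0e-6 * 46.4
sigma = 2.46 * 46.4
sigma = 114.14 MPa

114.14


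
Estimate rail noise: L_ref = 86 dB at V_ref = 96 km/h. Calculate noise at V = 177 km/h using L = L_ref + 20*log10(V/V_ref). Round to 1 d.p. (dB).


V/V_ref = 177 / 96 = 1.84375
log10(1.84375) = 0.265702
20 * 0.265702 = 5.314
L = 86 + 5.314 = 91.3 dB

91.3


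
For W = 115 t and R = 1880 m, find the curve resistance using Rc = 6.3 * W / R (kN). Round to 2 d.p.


Rc = 6.3 * W / R
Rc = 6.3 * 115 / 1880
Rc = 724.5 / 1880
Rc = 0.39 kN

0.39


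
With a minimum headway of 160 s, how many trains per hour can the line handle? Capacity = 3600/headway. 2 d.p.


Capacity = 3600 / headway
Capacity = 3600 / 160
Capacity = 22.50 trains/hour

22.50


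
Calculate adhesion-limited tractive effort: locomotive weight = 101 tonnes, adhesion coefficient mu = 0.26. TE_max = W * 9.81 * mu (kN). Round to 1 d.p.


TE_max = W * g * mu
TE_max = 101 * 9.81 * 0.26
TE_max = 990.81 * 0.26
TE_max = 257.6 kN

257.6


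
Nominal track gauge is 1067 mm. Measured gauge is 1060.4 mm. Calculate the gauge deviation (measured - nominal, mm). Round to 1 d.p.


Deviation = measured - nominal
Deviation = 1060.4 - 1067
Deviation = -6.6 mm

-6.6


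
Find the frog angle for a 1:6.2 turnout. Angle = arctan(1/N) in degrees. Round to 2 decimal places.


1/N = 1/6.2 = 0.16129
angle = arctan(0.16129) = 0.159913 rad
angle = 0.159913 * 180/pi = 9.16 degrees

9.16


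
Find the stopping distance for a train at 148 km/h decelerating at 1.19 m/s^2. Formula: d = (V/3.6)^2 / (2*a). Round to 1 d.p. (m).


Convert speed: V = 148 / 3.6 = 41.1111 m/s
V^2 = 1690.1235
d = 1690.1235 / (2 * 1.19)
d = 1690.1235 / 2.38
d = 710.1 m

710.1


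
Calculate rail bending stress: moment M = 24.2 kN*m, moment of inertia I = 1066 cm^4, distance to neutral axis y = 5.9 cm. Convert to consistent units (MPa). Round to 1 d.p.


Convert units:
M = 24.2 kN*m = 24200000 N*mm
y = 5.9 cm = 59 mm
I = 1066 cm^4 = 10660000 mm^4
sigma = 24200000 * 59 / 10660000
sigma = 133.9 MPa

133.9


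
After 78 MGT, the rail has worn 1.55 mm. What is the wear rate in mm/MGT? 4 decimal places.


Wear rate = total wear / cumulative tonnage
Rate = 1.55 / 78
Rate = 0.0199 mm/MGT

0.0199


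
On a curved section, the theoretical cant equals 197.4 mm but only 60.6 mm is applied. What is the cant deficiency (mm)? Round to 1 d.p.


Cant deficiency = equilibrium cant - actual cant
CD = 197.4 - 60.6
CD = 136.8 mm

136.8


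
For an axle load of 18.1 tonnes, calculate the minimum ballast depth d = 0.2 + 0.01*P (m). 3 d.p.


d = 0.2 + 0.01 * 18.1
d = 0.2 + 0.181
d = 0.381 m

0.381


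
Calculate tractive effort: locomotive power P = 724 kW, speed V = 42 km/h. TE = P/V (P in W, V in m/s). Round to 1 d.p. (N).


Convert: P = 724 kW = 724000 W
V = 42 / 3.6 = 11.6667 m/s
TE = 724000 / 11.6667
TE = 62057.1 N

62057.1


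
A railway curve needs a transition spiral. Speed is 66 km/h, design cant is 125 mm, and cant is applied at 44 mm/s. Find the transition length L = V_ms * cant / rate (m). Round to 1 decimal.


Convert speed: V = 66 / 3.6 = 18.3333 m/s
L = 18.3333 * 125 / 44
L = 2291.6667 / 44
L = 52.1 m

52.1


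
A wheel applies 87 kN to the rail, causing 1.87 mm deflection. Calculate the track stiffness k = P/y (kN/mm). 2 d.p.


Track stiffness k = P / y
k = 87 / 1.87
k = 46.52 kN/mm

46.52


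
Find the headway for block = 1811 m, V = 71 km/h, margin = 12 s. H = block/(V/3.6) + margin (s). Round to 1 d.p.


V = 71 / 3.6 = 19.7222 m/s
Block traversal time = 1811 / 19.7222 = 91.8254 s
Headway = 91.8254 + 12
Headway = 103.8 s

103.8


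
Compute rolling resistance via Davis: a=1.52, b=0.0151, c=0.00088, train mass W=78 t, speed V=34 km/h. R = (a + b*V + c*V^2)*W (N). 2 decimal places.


b*V = 0.0151 * 34 = 0.5134
c*V^2 = 0.00088 * 1156 = 1.01728
R_per_t = 1.52 + 0.5134 + 1.01728 = 3.05068 N/t
R_total = 3.05068 * 78 = 237.95 N

237.95


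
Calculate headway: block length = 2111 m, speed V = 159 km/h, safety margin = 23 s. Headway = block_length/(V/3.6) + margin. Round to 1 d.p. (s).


V = 159 / 3.6 = 44.1667 m/s
Block traversal time = 2111 / 44.1667 = 47.7962 s
Headway = 47.7962 + 23
Headway = 70.8 s

70.8


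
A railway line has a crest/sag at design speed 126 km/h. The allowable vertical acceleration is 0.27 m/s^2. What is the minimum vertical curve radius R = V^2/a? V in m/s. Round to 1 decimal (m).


Convert speed: V = 126 / 3.6 = 35.0 m/s
V^2 = 1225.0 m^2/s^2
R_v = 1225.0 / 0.27
R_v = 4537.0 m

4537.0


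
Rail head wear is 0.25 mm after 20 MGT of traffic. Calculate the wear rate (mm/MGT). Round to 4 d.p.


Wear rate = total wear / cumulative tonnage
Rate = 0.25 / 20
Rate = 0.0125 mm/MGT

0.0125


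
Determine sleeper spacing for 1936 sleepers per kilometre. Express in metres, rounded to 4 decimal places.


Spacing = 1000 m / number of sleepers
Spacing = 1000 / 1936
Spacing = 0.5165 m

0.5165


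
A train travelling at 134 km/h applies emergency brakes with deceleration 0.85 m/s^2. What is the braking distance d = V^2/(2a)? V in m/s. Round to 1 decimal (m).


Convert speed: V = 134 / 3.6 = 37.2222 m/s
V^2 = 1385.4938
d = 1385.4938 / (2 * 0.85)
d = 1385.4938 / 1.7
d = 815.0 m

815.0


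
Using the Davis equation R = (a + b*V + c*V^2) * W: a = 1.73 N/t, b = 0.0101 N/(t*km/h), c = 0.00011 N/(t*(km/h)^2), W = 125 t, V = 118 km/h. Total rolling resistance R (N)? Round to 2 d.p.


b*V = 0.0101 * 118 = 1.1918
c*V^2 = 0.00011 * 13924 = 1.53164
R_per_t = 1.73 + 1.1918 + 1.53164 = 4.45344 N/t
R_total = 4.45344 * 125 = 556.68 N

556.68


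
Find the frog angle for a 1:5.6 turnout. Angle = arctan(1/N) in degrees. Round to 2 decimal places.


1/N = 1/5.6 = 0.178571
angle = arctan(0.178571) = 0.176709 rad
angle = 0.176709 * 180/pi = 10.12 degrees

10.12


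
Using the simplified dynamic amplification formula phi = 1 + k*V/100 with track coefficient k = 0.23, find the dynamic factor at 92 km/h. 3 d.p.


phi = 1 + k * V / 100
phi = 1 + 0.23 * 92 / 100
phi = 1 + 0.2116
phi = 1.212

1.212


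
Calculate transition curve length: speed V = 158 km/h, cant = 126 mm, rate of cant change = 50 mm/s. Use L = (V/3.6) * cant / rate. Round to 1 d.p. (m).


Convert speed: V = 158 / 3.6 = 43.8889 m/s
L = 43.8889 * 126 / 50
L = 5530.0 / 50
L = 110.6 m

110.6


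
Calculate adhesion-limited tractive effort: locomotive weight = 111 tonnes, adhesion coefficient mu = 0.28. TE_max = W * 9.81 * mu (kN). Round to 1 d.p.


TE_max = W * g * mu
TE_max = 111 * 9.81 * 0.28
TE_max = 1088.91 * 0.28
TE_max = 304.9 kN

304.9


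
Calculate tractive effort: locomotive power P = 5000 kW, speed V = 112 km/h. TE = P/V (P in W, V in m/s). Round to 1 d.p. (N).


Convert: P = 5000 kW = 5000000 W
V = 112 / 3.6 = 31.1111 m/s
TE = 5000000 / 31.1111
TE = 160714.3 N

160714.3


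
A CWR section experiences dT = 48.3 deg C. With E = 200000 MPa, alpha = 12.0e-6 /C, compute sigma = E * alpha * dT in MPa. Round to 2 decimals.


sigma = E * alpha * dT
sigma = 200000 * 12.0e-6 * 48.3
sigma = 2.4 * 48.3
sigma = 115.92 MPa

115.92


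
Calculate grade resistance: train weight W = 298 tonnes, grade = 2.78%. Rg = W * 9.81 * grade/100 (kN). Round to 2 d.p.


Rg = W * 9.81 * grade / 100
Rg = 298 * 9.81 * 2.78 / 100
Rg = 2923.38 * 0.0278
Rg = 81.27 kN

81.27


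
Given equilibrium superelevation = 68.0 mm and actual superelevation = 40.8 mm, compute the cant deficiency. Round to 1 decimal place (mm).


Cant deficiency = equilibrium cant - actual cant
CD = 68.0 - 40.8
CD = 27.2 mm

27.2


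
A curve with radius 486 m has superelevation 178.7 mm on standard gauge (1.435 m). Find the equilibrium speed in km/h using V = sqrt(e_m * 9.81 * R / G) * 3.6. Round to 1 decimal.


Convert cant: e = 178.7 mm = 0.1787 m
V_ms = sqrt(0.1787 * 9.81 * 486 / 1.435)
V_ms = sqrt(593.714872) = 24.3663 m/s
V = 24.3663 * 3.6 = 87.7 km/h

87.7


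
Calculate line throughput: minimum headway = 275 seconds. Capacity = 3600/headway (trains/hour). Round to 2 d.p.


Capacity = 3600 / headway
Capacity = 3600 / 275
Capacity = 13.09 trains/hour

13.09


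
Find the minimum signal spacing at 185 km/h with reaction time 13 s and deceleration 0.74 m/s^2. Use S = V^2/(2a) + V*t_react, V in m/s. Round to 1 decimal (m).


V = 185 / 3.6 = 51.3889 m/s
Braking distance = 51.3889^2 / (2*0.74) = 1784.3364 m
Sighting distance = 51.3889 * 13 = 668.0556 m
S = 1784.3364 + 668.0556 = 2452.4 m

2452.4


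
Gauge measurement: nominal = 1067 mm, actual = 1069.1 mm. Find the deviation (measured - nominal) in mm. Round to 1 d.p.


Deviation = measured - nominal
Deviation = 1069.1 - 1067
Deviation = 2.1 mm

2.1


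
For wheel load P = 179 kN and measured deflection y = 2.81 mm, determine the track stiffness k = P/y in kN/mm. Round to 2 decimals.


Track stiffness k = P / y
k = 179 / 2.81
k = 63.70 kN/mm

63.70


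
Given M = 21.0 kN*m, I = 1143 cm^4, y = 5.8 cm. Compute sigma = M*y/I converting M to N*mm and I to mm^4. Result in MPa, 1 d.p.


Convert units:
M = 21.0 kN*m = 21000000 N*mm
y = 5.8 cm = 58 mm
I = 1143 cm^4 = 11430000 mm^4
sigma = 21000000 * 58 / 11430000
sigma = 106.6 MPa

106.6


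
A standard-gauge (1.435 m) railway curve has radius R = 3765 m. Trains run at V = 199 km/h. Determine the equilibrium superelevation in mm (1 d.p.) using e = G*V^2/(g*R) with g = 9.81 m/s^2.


Convert speed: V = 199 / 3.6 = 55.2778 m/s
Apply formula: e = 1.435 * 55.2778^2 / (9.81 * 3765)
e = 1.435 * 3055.6327 / 36934.65
e = 0.118719 m = 118.7 mm

118.7


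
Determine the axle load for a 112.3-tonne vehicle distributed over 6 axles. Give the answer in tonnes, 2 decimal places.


Load per axle = total weight / number of axles
Load = 112.3 / 6
Load = 18.72 tonnes

18.72


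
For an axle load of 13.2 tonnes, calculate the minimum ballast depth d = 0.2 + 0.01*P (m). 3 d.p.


d = 0.2 + 0.01 * 13.2
d = 0.2 + 0.132
d = 0.332 m

0.332


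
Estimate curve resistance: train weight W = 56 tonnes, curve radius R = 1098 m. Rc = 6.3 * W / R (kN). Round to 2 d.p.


Rc = 6.3 * W / R
Rc = 6.3 * 56 / 1098
Rc = 352.8 / 1098
Rc = 0.32 kN

0.32


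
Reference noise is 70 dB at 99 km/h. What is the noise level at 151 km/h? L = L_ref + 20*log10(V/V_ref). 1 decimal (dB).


V/V_ref = 151 / 99 = 1.525253
log10(1.525253) = 0.183342
20 * 0.183342 = 3.6668
L = 70 + 3.6668 = 73.7 dB

73.7


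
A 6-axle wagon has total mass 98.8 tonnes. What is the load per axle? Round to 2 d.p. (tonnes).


Load per axle = total weight / number of axles
Load = 98.8 / 6
Load = 16.47 tonnes

16.47


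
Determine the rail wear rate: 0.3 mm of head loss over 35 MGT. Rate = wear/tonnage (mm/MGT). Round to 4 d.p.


Wear rate = total wear / cumulative tonnage
Rate = 0.3 / 35
Rate = 0.0086 mm/MGT

0.0086


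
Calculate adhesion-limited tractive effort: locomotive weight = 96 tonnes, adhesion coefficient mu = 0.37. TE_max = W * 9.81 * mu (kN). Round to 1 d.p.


TE_max = W * g * mu
TE_max = 96 * 9.81 * 0.37
TE_max = 941.76 * 0.37
TE_max = 348.5 kN

348.5


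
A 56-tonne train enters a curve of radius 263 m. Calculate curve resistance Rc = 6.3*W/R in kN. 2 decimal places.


Rc = 6.3 * W / R
Rc = 6.3 * 56 / 263
Rc = 352.8 / 263
Rc = 1.34 kN

1.34


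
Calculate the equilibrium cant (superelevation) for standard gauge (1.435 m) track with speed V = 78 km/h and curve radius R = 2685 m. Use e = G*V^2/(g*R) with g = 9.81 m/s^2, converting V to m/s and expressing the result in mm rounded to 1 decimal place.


Convert speed: V = 78 / 3.6 = 21.6667 m/s
Apply formula: e = 1.435 * 21.6667^2 / (9.81 * 2685)
e = 1.435 * 469.4444 / 26339.85
e = 0.025575 m = 25.6 mm

25.6


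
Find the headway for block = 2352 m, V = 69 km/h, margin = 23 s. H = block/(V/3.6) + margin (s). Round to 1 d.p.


V = 69 / 3.6 = 19.1667 m/s
Block traversal time = 2352 / 19.1667 = 122.713 s
Headway = 122.713 + 23
Headway = 145.7 s

145.7


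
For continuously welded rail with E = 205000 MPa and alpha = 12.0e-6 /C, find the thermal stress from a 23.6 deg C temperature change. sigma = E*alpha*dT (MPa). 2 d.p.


sigma = E * alpha * dT
sigma = 205000 * 12.0e-6 * 23.6
sigma = 2.46 * 23.6
sigma = 58.06 MPa

58.06


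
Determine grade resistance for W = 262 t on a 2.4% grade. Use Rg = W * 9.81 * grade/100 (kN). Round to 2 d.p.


Rg = W * 9.81 * grade / 100
Rg = 262 * 9.81 * 2.4 / 100
Rg = 2570.22 * 0.024
Rg = 61.69 kN

61.69


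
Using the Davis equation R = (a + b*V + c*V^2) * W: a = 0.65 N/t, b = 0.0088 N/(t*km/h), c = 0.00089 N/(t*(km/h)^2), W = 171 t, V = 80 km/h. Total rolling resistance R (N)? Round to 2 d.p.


b*V = 0.0088 * 80 = 0.704
c*V^2 = 0.00089 * 6400 = 5.696
R_per_t = 0.65 + 0.704 + 5.696 = 7.05 N/t
R_total = 7.05 * 171 = 1205.55 N

1205.55


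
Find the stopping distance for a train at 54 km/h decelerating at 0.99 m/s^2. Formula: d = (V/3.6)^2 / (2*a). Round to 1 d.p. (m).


Convert speed: V = 54 / 3.6 = 15.0 m/s
V^2 = 225.0
d = 225.0 / (2 * 0.99)
d = 225.0 / 1.98
d = 113.6 m

113.6


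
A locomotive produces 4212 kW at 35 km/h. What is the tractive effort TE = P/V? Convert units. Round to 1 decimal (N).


Convert: P = 4212 kW = 4212000 W
V = 35 / 3.6 = 9.7222 m/s
TE = 4212000 / 9.7222
TE = 433234.3 N

433234.3


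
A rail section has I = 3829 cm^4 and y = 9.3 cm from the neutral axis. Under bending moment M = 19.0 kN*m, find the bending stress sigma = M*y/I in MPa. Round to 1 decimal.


Convert units:
M = 19.0 kN*m = 19000000 N*mm
y = 9.3 cm = 93 mm
I = 3829 cm^4 = 38290000 mm^4
sigma = 19000000 * 93 / 38290000
sigma = 46.1 MPa

46.1


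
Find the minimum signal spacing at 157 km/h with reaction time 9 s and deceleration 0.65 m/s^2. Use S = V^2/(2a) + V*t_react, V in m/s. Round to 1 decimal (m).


V = 157 / 3.6 = 43.6111 m/s
Braking distance = 43.6111^2 / (2*0.65) = 1463.0223 m
Sighting distance = 43.6111 * 9 = 392.5 m
S = 1463.0223 + 392.5 = 1855.5 m

1855.5


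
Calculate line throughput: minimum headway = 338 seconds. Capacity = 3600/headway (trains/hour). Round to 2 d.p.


Capacity = 3600 / headway
Capacity = 3600 / 338
Capacity = 10.65 trains/hour

10.65


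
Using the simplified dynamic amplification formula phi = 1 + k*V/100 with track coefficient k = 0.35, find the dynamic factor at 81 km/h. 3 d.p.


phi = 1 + k * V / 100
phi = 1 + 0.35 * 81 / 100
phi = 1 + 0.2835
phi = 1.284

1.284


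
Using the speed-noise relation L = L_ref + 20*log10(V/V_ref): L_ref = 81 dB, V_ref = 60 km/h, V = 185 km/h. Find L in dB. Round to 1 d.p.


V/V_ref = 185 / 60 = 3.083333
log10(3.083333) = 0.48902
20 * 0.48902 = 9.7804
L = 81 + 9.7804 = 90.8 dB

90.8


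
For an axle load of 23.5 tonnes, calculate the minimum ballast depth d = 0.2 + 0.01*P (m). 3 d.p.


d = 0.2 + 0.01 * 23.5
d = 0.2 + 0.235
d = 0.435 m

0.435


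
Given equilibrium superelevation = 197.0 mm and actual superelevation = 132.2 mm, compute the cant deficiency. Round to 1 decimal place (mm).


Cant deficiency = equilibrium cant - actual cant
CD = 197.0 - 132.2
CD = 64.8 mm

64.8


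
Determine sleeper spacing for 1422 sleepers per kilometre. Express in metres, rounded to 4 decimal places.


Spacing = 1000 m / number of sleepers
Spacing = 1000 / 1422
Spacing = 0.7032 m

0.7032


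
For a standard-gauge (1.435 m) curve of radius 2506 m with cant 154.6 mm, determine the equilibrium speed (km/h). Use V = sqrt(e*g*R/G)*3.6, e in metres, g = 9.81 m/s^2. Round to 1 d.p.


Convert cant: e = 154.6 mm = 0.1546 m
V_ms = sqrt(0.1546 * 9.81 * 2506 / 1.435)
V_ms = sqrt(2648.546868) = 51.464 m/s
V = 51.464 * 3.6 = 185.3 km/h

185.3


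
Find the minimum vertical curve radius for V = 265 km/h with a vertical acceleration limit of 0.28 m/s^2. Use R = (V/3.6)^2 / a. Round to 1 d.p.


Convert speed: V = 265 / 3.6 = 73.6111 m/s
V^2 = 5418.5957 m^2/s^2
R_v = 5418.5957 / 0.28
R_v = 19352.1 m

19352.1


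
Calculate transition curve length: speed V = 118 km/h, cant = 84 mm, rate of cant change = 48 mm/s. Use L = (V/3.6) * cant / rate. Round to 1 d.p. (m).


Convert speed: V = 118 / 3.6 = 32.7778 m/s
L = 32.7778 * 84 / 48
L = 2753.3333 / 48
L = 57.4 m

57.4


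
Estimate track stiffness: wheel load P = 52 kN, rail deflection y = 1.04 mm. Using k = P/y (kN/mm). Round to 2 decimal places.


Track stiffness k = P / y
k = 52 / 1.04
k = 50.00 kN/mm

50.00


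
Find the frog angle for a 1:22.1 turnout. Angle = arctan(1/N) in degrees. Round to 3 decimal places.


1/N = 1/22.1 = 0.045249
angle = arctan(0.045249) = 0.045218 rad
angle = 0.045218 * 180/pi = 2.591 degrees

2.591


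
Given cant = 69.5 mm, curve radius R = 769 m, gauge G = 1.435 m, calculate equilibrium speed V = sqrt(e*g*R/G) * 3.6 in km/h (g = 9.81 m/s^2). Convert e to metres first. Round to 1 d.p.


Convert cant: e = 69.5 mm = 0.0695 m
V_ms = sqrt(0.0695 * 9.81 * 769 / 1.435)
V_ms = sqrt(365.366101) = 19.1146 m/s
V = 19.1146 * 3.6 = 68.8 km/h

68.8


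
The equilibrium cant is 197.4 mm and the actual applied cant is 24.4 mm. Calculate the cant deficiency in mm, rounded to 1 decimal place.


Cant deficiency = equilibrium cant - actual cant
CD = 197.4 - 24.4
CD = 173.0 mm

173.0


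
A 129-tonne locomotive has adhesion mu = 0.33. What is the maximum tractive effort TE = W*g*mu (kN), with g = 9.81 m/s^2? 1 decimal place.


TE_max = W * g * mu
TE_max = 129 * 9.81 * 0.33
TE_max = 1265.49 * 0.33
TE_max = 417.6 kN

417.6


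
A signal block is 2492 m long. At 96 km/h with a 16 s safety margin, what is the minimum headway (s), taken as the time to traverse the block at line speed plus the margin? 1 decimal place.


V = 96 / 3.6 = 26.6667 m/s
Block traversal time = 2492 / 26.6667 = 93.45 s
Headway = 93.45 + 16
Headway = 109.5 s

109.5


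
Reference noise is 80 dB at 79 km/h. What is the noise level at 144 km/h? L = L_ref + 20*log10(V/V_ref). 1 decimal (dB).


V/V_ref = 144 / 79 = 1.822785
log10(1.822785) = 0.260735
20 * 0.260735 = 5.2147
L = 80 + 5.2147 = 85.2 dB

85.2


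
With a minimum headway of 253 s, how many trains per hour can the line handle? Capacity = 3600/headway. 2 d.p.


Capacity = 3600 / headway
Capacity = 3600 / 253
Capacity = 14.23 trains/hour

14.23


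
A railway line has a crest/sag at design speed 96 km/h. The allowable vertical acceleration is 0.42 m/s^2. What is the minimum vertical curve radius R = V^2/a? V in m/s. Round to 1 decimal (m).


Convert speed: V = 96 / 3.6 = 26.6667 m/s
V^2 = 711.1111 m^2/s^2
R_v = 711.1111 / 0.42
R_v = 1693.1 m

1693.1


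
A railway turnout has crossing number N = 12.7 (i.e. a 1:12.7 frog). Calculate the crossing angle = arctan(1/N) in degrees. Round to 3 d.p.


1/N = 1/12.7 = 0.07874
angle = arctan(0.07874) = 0.078578 rad
angle = 0.078578 * 180/pi = 4.502 degrees

4.502


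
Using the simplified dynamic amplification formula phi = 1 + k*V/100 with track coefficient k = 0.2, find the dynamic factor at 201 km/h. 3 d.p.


phi = 1 + k * V / 100
phi = 1 + 0.2 * 201 / 100
phi = 1 + 0.402
phi = 1.402

1.402


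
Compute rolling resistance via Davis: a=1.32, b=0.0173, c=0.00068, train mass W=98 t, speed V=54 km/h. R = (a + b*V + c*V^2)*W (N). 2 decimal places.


b*V = 0.0173 * 54 = 0.9342
c*V^2 = 0.00068 * 2916 = 1.98288
R_per_t = 1.32 + 0.9342 + 1.98288 = 4.23708 N/t
R_total = 4.23708 * 98 = 415.23 N

415.23


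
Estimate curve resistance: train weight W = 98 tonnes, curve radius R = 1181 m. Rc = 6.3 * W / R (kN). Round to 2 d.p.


Rc = 6.3 * W / R
Rc = 6.3 * 98 / 1181
Rc = 617.4 / 1181
Rc = 0.52 kN

0.52


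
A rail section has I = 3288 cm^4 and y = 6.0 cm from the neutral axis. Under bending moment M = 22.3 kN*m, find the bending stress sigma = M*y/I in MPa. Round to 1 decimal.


Convert units:
M = 22.3 kN*m = 22300000 N*mm
y = 6.0 cm = 60 mm
I = 3288 cm^4 = 32880000 mm^4
sigma = 22300000 * 60 / 32880000
sigma = 40.7 MPa

40.7


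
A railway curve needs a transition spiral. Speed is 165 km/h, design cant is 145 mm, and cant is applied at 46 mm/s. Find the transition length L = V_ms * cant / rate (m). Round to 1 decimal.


Convert speed: V = 165 / 3.6 = 45.8333 m/s
L = 45.8333 * 145 / 46
L = 6645.8333 / 46
L = 144.5 m

144.5


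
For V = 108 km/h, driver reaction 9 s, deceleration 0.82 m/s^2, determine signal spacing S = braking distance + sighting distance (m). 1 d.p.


V = 108 / 3.6 = 30.0 m/s
Braking distance = 30.0^2 / (2*0.82) = 548.7805 m
Sighting distance = 30.0 * 9 = 270.0 m
S = 548.7805 + 270.0 = 818.8 m

818.8


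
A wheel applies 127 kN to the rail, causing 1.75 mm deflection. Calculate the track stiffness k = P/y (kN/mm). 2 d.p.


Track stiffness k = P / y
k = 127 / 1.75
k = 72.57 kN/mm

72.57


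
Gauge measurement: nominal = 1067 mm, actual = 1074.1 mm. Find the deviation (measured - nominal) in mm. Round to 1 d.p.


Deviation = measured - nominal
Deviation = 1074.1 - 1067
Deviation = 7.1 mm

7.1


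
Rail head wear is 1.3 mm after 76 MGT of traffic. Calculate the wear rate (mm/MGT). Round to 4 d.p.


Wear rate = total wear / cumulative tonnage
Rate = 1.3 / 76
Rate = 0.0171 mm/MGT

0.0171


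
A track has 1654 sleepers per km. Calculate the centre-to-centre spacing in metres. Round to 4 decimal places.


Spacing = 1000 m / number of sleepers
Spacing = 1000 / 1654
Spacing = 0.6046 m

0.6046


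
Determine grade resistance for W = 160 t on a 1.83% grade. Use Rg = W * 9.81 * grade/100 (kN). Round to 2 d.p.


Rg = W * 9.81 * grade / 100
Rg = 160 * 9.81 * 1.83 / 100
Rg = 1569.6 * 0.0183
Rg = 28.72 kN

28.72


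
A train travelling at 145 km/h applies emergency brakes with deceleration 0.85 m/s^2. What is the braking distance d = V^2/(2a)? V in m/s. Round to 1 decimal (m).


Convert speed: V = 145 / 3.6 = 40.2778 m/s
V^2 = 1622.2994
d = 1622.2994 / (2 * 0.85)
d = 1622.2994 / 1.7
d = 954.3 m

954.3


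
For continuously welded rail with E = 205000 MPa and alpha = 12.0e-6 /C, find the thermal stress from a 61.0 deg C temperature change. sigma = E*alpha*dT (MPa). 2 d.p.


sigma = E * alpha * dT
sigma = 205000 * 12.0e-6 * 61.0
sigma = 2.46 * 61.0
sigma = 150.06 MPa

150.06


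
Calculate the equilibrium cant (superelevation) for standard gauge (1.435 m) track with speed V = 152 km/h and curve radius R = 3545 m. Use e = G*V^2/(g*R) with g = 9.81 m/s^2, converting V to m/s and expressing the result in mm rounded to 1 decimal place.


Convert speed: V = 152 / 3.6 = 42.2222 m/s
Apply formula: e = 1.435 * 42.2222^2 / (9.81 * 3545)
e = 1.435 * 1782.716 / 34776.45
e = 0.073561 m = 73.6 mm

73.6


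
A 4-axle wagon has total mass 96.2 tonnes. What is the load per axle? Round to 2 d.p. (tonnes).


Load per axle = total weight / number of axles
Load = 96.2 / 4
Load = 24.05 tonnes

24.05


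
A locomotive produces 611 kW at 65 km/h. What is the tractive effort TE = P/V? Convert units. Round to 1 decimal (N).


Convert: P = 611 kW = 611000 W
V = 65 / 3.6 = 18.0556 m/s
TE = 611000 / 18.0556
TE = 33840.0 N

33840.0


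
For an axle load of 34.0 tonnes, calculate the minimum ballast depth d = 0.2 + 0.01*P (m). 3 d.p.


d = 0.2 + 0.01 * 34.0
d = 0.2 + 0.34
d = 0.540 m

0.540


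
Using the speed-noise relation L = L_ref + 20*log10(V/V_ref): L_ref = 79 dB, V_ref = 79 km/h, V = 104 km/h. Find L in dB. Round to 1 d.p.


V/V_ref = 104 / 79 = 1.316456
log10(1.316456) = 0.119406
20 * 0.119406 = 2.3881
L = 79 + 2.3881 = 81.4 dB

81.4


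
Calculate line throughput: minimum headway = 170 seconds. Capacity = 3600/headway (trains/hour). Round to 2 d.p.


Capacity = 3600 / headway
Capacity = 3600 / 170
Capacity = 21.18 trains/hour

21.18


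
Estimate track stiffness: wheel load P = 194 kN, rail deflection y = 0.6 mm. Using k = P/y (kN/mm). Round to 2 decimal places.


Track stiffness k = P / y
k = 194 / 0.6
k = 323.33 kN/mm

323.33


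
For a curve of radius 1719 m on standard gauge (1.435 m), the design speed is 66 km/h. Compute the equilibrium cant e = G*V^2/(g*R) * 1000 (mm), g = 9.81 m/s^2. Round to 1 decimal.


Convert speed: V = 66 / 3.6 = 18.3333 m/s
Apply formula: e = 1.435 * 18.3333^2 / (9.81 * 1719)
e = 1.435 * 336.1111 / 16863.39
e = 0.028602 m = 28.6 mm

28.6


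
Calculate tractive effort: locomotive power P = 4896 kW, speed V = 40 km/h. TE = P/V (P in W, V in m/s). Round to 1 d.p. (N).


Convert: P = 4896 kW = 4896000 W
V = 40 / 3.6 = 11.1111 m/s
TE = 4896000 / 11.1111
TE = 440640.0 N

440640.0


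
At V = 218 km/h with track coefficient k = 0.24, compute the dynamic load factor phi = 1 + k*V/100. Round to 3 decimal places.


phi = 1 + k * V / 100
phi = 1 + 0.24 * 218 / 100
phi = 1 + 0.5232
phi = 1.523

1.523


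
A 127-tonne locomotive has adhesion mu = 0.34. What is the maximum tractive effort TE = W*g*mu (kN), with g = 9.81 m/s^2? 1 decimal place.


TE_max = W * g * mu
TE_max = 127 * 9.81 * 0.34
TE_max = 1245.87 * 0.34
TE_max = 423.6 kN

423.6


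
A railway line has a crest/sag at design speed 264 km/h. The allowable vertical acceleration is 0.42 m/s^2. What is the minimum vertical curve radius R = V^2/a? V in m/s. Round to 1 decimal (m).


Convert speed: V = 264 / 3.6 = 73.3333 m/s
V^2 = 5377.7778 m^2/s^2
R_v = 5377.7778 / 0.42
R_v = 12804.2 m

12804.2


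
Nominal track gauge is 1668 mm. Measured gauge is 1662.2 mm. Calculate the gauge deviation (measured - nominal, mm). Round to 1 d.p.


Deviation = measured - nominal
Deviation = 1662.2 - 1668
Deviation = -5.8 mm

-5.8


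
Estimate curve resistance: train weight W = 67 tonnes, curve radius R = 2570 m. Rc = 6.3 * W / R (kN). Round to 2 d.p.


Rc = 6.3 * W / R
Rc = 6.3 * 67 / 2570
Rc = 422.1 / 2570
Rc = 0.16 kN

0.16


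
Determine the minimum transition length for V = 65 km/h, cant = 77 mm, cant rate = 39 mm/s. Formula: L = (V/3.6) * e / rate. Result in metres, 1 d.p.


Convert speed: V = 65 / 3.6 = 18.0556 m/s
L = 18.0556 * 77 / 39
L = 1390.2778 / 39
L = 35.6 m

35.6


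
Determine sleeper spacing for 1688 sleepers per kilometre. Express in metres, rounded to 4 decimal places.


Spacing = 1000 m / number of sleepers
Spacing = 1000 / 1688
Spacing = 0.5924 m

0.5924


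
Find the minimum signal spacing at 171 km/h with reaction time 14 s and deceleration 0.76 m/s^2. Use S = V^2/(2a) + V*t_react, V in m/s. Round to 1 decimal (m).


V = 171 / 3.6 = 47.5 m/s
Braking distance = 47.5^2 / (2*0.76) = 1484.375 m
Sighting distance = 47.5 * 14 = 665.0 m
S = 1484.375 + 665.0 = 2149.4 m

2149.4


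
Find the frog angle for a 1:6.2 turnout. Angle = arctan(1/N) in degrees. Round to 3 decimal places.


1/N = 1/6.2 = 0.16129
angle = arctan(0.16129) = 0.159913 rad
angle = 0.159913 * 180/pi = 9.162 degrees

9.162


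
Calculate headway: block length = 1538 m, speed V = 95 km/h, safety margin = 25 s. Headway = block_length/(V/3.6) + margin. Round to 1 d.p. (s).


V = 95 / 3.6 = 26.3889 m/s
Block traversal time = 1538 / 26.3889 = 58.2821 s
Headway = 58.2821 + 25
Headway = 83.3 s

83.3


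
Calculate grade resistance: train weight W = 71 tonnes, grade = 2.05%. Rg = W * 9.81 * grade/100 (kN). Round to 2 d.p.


Rg = W * 9.81 * grade / 100
Rg = 71 * 9.81 * 2.05 / 100
Rg = 696.51 * 0.0205
Rg = 14.28 kN

14.28


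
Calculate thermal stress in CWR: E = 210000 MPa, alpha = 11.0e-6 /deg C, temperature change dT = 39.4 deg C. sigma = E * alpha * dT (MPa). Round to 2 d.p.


sigma = E * alpha * dT
sigma = 210000 * 11.0e-6 * 39.4
sigma = 2.31 * 39.4
sigma = 91.01 MPa

91.01


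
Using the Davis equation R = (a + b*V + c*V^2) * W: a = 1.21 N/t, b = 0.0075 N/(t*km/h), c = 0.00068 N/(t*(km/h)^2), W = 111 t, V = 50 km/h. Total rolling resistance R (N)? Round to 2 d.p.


b*V = 0.0075 * 50 = 0.375
c*V^2 = 0.00068 * 2500 = 1.7
R_per_t = 1.21 + 0.375 + 1.7 = 3.285 N/t
R_total = 3.285 * 111 = 364.64 N

364.64


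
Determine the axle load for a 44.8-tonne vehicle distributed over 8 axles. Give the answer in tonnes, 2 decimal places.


Load per axle = total weight / number of axles
Load = 44.8 / 8
Load = 5.60 tonnes

5.60


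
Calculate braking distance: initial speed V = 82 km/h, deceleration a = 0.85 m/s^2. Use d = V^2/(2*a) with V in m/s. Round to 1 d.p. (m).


Convert speed: V = 82 / 3.6 = 22.7778 m/s
V^2 = 518.8272
d = 518.8272 / (2 * 0.85)
d = 518.8272 / 1.7
d = 305.2 m

305.2


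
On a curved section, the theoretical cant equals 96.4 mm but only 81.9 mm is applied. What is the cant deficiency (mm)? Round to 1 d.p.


Cant deficiency = equilibrium cant - actual cant
CD = 96.4 - 81.9
CD = 14.5 mm

14.5


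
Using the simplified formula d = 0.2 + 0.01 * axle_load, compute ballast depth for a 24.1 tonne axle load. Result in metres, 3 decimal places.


d = 0.2 + 0.01 * 24.1
d = 0.2 + 0.241
d = 0.441 m

0.441


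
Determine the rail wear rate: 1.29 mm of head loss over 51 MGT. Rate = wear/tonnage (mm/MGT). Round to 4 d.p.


Wear rate = total wear / cumulative tonnage
Rate = 1.29 / 51
Rate = 0.0253 mm/MGT

0.0253


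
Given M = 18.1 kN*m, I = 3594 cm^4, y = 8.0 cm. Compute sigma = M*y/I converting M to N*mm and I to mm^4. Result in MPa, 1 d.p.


Convert units:
M = 18.1 kN*m = 18100000 N*mm
y = 8.0 cm = 80 mm
I = 3594 cm^4 = 35940000 mm^4
sigma = 18100000 * 80 / 35940000
sigma = 40.3 MPa

40.3


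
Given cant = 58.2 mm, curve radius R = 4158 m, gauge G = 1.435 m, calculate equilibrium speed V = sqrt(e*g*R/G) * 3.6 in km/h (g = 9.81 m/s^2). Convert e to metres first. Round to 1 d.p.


Convert cant: e = 58.2 mm = 0.0582 m
V_ms = sqrt(0.0582 * 9.81 * 4158 / 1.435)
V_ms = sqrt(1654.339259) = 40.6736 m/s
V = 40.6736 * 3.6 = 146.4 km/h

146.4


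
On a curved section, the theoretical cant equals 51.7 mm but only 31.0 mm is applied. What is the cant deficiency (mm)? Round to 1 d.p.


Cant deficiency = equilibrium cant - actual cant
CD = 51.7 - 31.0
CD = 20.7 mm

20.7


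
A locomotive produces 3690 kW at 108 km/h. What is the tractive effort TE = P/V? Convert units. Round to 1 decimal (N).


Convert: P = 3690 kW = 3690000 W
V = 108 / 3.6 = 30.0 m/s
TE = 3690000 / 30.0
TE = 123000.0 N

123000.0


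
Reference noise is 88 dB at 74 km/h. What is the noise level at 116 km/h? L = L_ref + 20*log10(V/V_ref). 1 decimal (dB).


V/V_ref = 116 / 74 = 1.567568
log10(1.567568) = 0.195226
20 * 0.195226 = 3.9045
L = 88 + 3.9045 = 91.9 dB

91.9


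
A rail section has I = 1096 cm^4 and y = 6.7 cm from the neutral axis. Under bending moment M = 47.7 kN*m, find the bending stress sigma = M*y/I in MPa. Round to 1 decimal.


Convert units:
M = 47.7 kN*m = 47700000 N*mm
y = 6.7 cm = 67 mm
I = 1096 cm^4 = 10960000 mm^4
sigma = 47700000 * 67 / 10960000
sigma = 291.6 MPa

291.6


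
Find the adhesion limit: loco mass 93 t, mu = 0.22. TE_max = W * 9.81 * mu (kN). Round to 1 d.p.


TE_max = W * g * mu
TE_max = 93 * 9.81 * 0.22
TE_max = 912.33 * 0.22
TE_max = 200.7 kN

200.7


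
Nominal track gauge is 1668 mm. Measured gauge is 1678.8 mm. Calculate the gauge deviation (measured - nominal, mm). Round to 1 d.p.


Deviation = measured - nominal
Deviation = 1678.8 - 1668
Deviation = 10.8 mm

10.8
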